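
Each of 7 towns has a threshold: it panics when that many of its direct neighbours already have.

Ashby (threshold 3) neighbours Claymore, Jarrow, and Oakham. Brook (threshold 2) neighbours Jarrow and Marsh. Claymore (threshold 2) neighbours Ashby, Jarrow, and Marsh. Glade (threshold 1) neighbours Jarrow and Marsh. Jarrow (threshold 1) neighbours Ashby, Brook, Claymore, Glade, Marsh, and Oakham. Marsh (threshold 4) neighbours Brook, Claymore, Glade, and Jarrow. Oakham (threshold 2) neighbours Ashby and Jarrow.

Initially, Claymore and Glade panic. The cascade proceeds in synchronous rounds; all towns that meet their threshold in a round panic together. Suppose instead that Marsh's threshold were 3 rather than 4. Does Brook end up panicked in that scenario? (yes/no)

With Marsh's threshold at 3:
Round 1 — Claymore, Glade panic (initial).
Round 2 — checking thresholds:
  Ashby: 1 of 3 neighbours < 3, holds.
  Jarrow: 2 of 6 neighbours ≥ 1, panics.
  Marsh: 2 of 4 neighbours < 3, holds.
Round 3 — checking thresholds:
  Ashby: 2 of 3 neighbours < 3, holds.
  Brook: 1 of 2 neighbours < 2, holds.
  Marsh: 3 of 4 neighbours ≥ 3, panics.
  Oakham: 1 of 2 neighbours < 2, holds.
Round 4 — checking thresholds:
  Ashby: 2 of 3 neighbours < 3, holds.
  Brook: 2 of 2 neighbours ≥ 2, panics.
  Oakham: 1 of 2 neighbours < 2, holds.
Round 5 — no new panics; cascade stops.

yes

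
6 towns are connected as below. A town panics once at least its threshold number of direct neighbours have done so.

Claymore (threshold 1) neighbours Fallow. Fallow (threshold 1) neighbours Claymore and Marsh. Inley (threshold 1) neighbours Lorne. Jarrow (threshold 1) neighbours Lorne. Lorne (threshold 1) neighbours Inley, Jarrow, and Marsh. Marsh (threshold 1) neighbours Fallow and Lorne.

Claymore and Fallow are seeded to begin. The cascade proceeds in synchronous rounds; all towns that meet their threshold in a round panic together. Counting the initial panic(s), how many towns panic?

6

Round 1 — Claymore, Fallow panic (initial).
Round 2 — checking thresholds:
  Marsh: 1 of 2 neighbours ≥ 1, panics.
Round 3 — checking thresholds:
  Lorne: 1 of 3 neighbours ≥ 1, panics.
Round 4 — checking thresholds:
  Inley: 1 of 1 neighbours ≥ 1, panics.
  Jarrow: 1 of 1 neighbours ≥ 1, panics.
Round 5 — no new panics; cascade stops.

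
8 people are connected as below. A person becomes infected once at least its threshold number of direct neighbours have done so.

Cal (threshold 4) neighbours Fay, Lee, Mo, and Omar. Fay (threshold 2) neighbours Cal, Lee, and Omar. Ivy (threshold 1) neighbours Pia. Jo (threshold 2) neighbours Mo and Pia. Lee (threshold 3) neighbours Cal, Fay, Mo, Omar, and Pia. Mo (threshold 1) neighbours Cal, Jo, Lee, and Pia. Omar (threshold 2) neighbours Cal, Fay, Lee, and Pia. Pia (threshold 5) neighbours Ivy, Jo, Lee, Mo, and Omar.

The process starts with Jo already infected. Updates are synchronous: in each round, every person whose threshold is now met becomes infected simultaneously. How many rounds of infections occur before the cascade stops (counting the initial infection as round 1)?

2

Round 1 — Jo becomes infected (initial).
Round 2 — checking thresholds:
  Mo: 1 of 4 neighbours ≥ 1, becomes infected.
  Pia: 1 of 5 neighbours < 5, below threshold.
Round 3 — no new infections; cascade stops.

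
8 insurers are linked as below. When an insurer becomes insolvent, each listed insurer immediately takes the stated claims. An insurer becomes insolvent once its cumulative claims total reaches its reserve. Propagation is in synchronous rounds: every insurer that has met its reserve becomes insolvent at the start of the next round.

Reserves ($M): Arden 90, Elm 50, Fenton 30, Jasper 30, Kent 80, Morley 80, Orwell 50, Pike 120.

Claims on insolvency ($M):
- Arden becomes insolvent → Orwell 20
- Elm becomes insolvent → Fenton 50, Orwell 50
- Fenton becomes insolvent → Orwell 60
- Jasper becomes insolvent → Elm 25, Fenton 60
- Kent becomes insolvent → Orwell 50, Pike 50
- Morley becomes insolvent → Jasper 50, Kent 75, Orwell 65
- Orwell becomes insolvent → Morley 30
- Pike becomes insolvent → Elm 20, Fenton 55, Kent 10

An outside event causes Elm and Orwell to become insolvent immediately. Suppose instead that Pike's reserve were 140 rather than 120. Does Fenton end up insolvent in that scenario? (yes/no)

With Pike's reserve at 140:
Round 1 — Elm, Orwell become insolvent (initial).
  Fenton: +50 → 50 ≥ 30
  Morley: +30 → 30 < 80
Round 2 — Fenton becomes insolvent.
No further insolvencies.

yes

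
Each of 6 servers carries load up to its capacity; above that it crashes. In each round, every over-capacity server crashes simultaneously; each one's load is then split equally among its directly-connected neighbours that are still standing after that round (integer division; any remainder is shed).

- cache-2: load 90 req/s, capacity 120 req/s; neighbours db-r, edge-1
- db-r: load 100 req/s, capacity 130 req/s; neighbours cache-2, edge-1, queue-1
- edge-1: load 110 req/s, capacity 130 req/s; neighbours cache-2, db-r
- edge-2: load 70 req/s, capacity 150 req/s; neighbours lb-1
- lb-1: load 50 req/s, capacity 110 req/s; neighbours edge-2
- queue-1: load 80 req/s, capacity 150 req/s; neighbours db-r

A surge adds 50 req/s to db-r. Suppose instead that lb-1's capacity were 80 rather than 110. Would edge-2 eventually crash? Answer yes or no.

no

With lb-1's capacity at 80:
Round 1 — db-r at 150 > 130. db-r crashes.
  db-r sheds 150 req/s to cache-2, edge-1, queue-1: 50 each.
    cache-2: 90+50 = 140 > 120
    edge-1: 110+50 = 160 > 130
    queue-1: 80+50 = 130 ≤ 150
Round 2 — cache-2, edge-1 crash.
  cache-2 sheds 140 req/s: no online neighbours, lost.
  edge-1 sheds 160 req/s: no online neighbours, lost.
No further crashes.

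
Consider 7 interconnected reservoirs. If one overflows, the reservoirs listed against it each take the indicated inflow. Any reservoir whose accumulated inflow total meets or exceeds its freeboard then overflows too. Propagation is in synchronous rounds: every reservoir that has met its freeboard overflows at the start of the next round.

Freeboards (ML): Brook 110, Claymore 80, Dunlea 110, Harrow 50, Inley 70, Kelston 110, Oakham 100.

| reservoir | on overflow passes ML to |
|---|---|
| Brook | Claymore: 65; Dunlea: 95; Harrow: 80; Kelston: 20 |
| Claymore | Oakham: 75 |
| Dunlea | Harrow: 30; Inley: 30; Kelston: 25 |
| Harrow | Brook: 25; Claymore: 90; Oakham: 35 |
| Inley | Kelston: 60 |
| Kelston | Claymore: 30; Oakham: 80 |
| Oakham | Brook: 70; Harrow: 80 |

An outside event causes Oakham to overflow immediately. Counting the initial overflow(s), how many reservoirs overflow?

Round 1 — Oakham overflows (initial).
  Brook: +70 → 70 < 110
  Harrow: +80 → 80 ≥ 50
Round 2 — Harrow overflows.
  Brook: +25 → 95 < 110
  Claymore: +90 → 90 ≥ 80
Round 3 — Claymore overflows.
No further overflows.

3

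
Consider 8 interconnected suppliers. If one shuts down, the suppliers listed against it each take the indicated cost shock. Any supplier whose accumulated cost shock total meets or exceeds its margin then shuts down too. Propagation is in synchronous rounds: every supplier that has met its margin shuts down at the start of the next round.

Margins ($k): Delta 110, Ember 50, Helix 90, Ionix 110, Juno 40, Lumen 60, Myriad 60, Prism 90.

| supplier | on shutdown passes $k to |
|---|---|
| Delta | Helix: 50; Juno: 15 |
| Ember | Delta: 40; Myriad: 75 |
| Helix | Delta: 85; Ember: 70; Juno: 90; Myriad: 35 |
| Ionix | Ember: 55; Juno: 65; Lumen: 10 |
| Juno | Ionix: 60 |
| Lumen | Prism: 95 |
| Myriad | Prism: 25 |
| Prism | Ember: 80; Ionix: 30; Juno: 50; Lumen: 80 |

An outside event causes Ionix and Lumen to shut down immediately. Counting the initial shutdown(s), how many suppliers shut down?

Round 1 — Ionix, Lumen shut down (initial).
  Ember: +55 → 55 ≥ 50
  Juno: +65 → 65 ≥ 40
  Prism: +95 → 95 ≥ 90
Round 2 — Ember, Juno, Prism shut down.
  Delta: +40 → 40 < 110
  Myriad: +75 → 75 ≥ 60
Round 3 — Myriad shuts down.
No further shutdowns.

6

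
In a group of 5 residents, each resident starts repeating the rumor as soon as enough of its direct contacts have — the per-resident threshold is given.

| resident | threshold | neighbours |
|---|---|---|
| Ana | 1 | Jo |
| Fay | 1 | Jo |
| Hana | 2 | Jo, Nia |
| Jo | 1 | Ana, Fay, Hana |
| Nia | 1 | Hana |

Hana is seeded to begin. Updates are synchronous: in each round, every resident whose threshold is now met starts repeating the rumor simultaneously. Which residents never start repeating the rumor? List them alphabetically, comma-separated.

Round 1 — Hana starts repeating the rumor (initial).
Round 2 — checking thresholds:
  Jo: 1 of 3 neighbours ≥ 1, starts repeating the rumor.
  Nia: 1 of 1 neighbours ≥ 1, starts repeating the rumor.
Round 3 — checking thresholds:
  Ana: 1 of 1 neighbours ≥ 1, starts repeating the rumor.
  Fay: 1 of 1 neighbours ≥ 1, starts repeating the rumor.
Round 4 — no new spreads; cascade stops.

none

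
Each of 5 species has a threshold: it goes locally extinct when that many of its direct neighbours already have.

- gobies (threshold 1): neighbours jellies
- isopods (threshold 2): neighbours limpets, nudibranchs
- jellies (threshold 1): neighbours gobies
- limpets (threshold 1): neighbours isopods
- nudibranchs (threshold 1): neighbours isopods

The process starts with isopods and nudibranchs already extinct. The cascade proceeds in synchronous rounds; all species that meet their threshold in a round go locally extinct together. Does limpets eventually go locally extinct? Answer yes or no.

yes

Round 1 — isopods, nudibranchs go locally extinct (initial).
Round 2 — checking thresholds:
  limpets: 1 of 1 neighbours ≥ 1, goes locally extinct.
Round 3 — no new extinctions; cascade stops.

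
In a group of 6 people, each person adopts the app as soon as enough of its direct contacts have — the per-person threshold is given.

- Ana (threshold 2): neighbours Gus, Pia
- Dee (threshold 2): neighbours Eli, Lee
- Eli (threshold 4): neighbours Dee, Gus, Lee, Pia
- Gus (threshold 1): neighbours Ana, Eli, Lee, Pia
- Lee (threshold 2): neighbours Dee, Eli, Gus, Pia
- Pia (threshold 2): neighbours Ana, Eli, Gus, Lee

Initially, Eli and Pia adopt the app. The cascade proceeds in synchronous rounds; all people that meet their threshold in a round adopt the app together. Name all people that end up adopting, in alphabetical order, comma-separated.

Round 1 — Eli, Pia adopt the app (initial).
Round 2 — checking thresholds:
  Ana: 1 of 2 neighbours < 2, not yet.
  Dee: 1 of 2 neighbours < 2, not yet.
  Gus: 2 of 4 neighbours ≥ 1, adopts the app.
  Lee: 2 of 4 neighbours ≥ 2, adopts the app.
Round 3 — checking thresholds:
  Ana: 2 of 2 neighbours ≥ 2, adopts the app.
  Dee: 2 of 2 neighbours ≥ 2, adopts the app.
Round 4 — no new adoptions; cascade stops.

Ana, Dee, Eli, Gus, Lee, Pia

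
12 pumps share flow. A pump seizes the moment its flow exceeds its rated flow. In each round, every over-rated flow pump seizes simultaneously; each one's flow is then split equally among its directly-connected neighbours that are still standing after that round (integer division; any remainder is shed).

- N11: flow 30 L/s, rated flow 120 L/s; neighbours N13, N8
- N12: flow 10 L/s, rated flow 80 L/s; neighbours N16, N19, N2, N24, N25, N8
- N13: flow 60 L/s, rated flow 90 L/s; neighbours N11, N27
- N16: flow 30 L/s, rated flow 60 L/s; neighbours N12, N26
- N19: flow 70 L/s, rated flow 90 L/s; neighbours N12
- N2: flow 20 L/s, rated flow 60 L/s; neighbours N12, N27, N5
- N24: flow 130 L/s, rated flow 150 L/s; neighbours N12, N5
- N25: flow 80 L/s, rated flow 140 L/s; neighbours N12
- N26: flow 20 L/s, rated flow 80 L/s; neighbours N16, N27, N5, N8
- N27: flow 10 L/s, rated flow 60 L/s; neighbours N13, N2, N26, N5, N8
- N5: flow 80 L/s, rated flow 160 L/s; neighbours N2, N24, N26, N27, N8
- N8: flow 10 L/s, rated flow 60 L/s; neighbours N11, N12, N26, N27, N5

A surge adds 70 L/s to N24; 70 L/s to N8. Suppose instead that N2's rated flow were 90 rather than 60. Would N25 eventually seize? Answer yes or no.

With N2's rated flow at 90:
Round 1 — N24 at 200 > 150; N8 at 80 > 60. N24, N8 seize.
  N24 sheds 200 L/s to N12, N5: 100 each.
    N12: 10+100 = 110 > 80
    N5: 80+100 = 180 > 160
  N8 sheds 80 L/s to N11, N12, N26, N27, N5: 16 each.
    N11: 30+16 = 46 ≤ 120
    N12: 110+16 = 126 > 80
    N26: 20+16 = 36 ≤ 80
    N27: 10+16 = 26 ≤ 60
    N5: 180+16 = 196 > 160
Round 2 — N12, N5 seize.
  N12 sheds 126 L/s to N16, N19, N2, N25: 31 each (2 lost).
    N16: 30+31 = 61 > 60
    N19: 70+31 = 101 > 90
    N2: 20+31 = 51 ≤ 90
    N25: 80+31 = 111 ≤ 140
  N5 sheds 196 L/s to N2, N26, N27: 65 each (1 lost).
    N2: 51+65 = 116 > 90
    N26: 36+65 = 101 > 80
    N27: 26+65 = 91 > 60
Round 3 — N16, N19, N2, N26, N27 seize.
  N16 sheds 61 L/s: no online neighbours, lost.
  N19 sheds 101 L/s: no online neighbours, lost.
  N2 sheds 116 L/s: no online neighbours, lost.
  N26 sheds 101 L/s: no online neighbours, lost.
  N27 sheds 91 L/s to N13: 91 each.
    N13: 60+91 = 151 > 90
Round 4 — N13 seizes.
  N13 sheds 151 L/s to N11: 151 each.
    N11: 46+151 = 197 > 120
Round 5 — N11 seizes.
  N11 sheds 197 L/s: no online neighbours, lost.
No further seizures.

no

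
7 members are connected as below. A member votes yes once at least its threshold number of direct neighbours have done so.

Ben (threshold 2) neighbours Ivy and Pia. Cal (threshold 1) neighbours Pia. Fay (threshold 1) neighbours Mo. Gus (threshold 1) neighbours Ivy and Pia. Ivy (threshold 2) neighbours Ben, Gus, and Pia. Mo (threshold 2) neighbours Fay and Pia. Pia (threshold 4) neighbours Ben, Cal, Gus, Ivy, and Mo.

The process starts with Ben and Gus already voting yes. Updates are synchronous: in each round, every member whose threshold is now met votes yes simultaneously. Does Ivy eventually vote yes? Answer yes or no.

yes

Round 1 — Ben, Gus vote yes (initial).
Round 2 — checking thresholds:
  Ivy: 2 of 3 neighbours ≥ 2, votes yes.
  Pia: 2 of 5 neighbours < 4, below threshold.
Round 3 — no new yes votes; cascade stops.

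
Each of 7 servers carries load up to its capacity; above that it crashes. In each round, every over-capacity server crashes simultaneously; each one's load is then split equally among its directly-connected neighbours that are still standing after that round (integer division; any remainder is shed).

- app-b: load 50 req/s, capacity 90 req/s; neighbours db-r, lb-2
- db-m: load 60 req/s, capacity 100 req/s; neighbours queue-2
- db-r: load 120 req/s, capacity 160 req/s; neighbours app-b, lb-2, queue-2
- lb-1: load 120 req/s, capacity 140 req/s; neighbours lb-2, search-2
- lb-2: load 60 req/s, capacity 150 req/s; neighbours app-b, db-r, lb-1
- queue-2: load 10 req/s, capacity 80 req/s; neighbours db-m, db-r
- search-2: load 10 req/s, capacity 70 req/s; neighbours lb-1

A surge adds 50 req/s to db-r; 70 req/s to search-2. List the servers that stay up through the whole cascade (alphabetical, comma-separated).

db-m, queue-2

Round 1 — db-r at 170 > 160; search-2 at 80 > 70. db-r, search-2 crash.
  db-r sheds 170 req/s to app-b, lb-2, queue-2: 56 each (2 lost).
    app-b: 50+56 = 106 > 90
    lb-2: 60+56 = 116 ≤ 150
    queue-2: 10+56 = 66 ≤ 80
  search-2 sheds 80 req/s to lb-1: 80 each.
    lb-1: 120+80 = 200 > 140
Round 2 — app-b, lb-1 crash.
  app-b sheds 106 req/s to lb-2: 106 each.
    lb-2: 116+106 = 222 > 150
  lb-1 sheds 200 req/s to lb-2: 200 each.
    lb-2: 222+200 = 422 > 150
Round 3 — lb-2 crashes.
  lb-2 sheds 422 req/s: no online neighbours, lost.
No further crashes.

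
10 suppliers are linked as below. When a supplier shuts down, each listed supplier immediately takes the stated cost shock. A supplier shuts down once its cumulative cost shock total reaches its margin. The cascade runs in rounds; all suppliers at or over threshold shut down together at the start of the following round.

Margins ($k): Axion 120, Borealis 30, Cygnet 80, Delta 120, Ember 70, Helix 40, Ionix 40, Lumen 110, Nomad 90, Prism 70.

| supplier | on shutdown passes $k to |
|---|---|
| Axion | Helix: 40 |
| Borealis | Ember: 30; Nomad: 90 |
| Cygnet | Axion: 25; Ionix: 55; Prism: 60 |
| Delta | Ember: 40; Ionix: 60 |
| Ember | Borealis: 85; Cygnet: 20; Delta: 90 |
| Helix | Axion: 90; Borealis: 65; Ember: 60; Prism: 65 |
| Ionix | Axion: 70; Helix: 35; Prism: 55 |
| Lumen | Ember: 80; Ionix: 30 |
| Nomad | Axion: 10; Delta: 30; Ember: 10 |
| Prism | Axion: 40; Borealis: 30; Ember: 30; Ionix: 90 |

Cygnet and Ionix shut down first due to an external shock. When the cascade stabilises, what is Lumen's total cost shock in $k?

0

Round 1 — Cygnet, Ionix shut down (initial).
  Axion: +25+70 → 95 < 120
  Helix: +35 → 35 < 40
  Prism: +60+55 → 115 ≥ 70
Round 2 — Prism shuts down.
  Axion: +40 → 135 ≥ 120
  Borealis: +30 → 30 ≥ 30
  Ember: +30 → 30 < 70
Round 3 — Axion, Borealis shut down.
  Ember: +30 → 60 < 70
  Helix: +40 → 75 ≥ 40
  Nomad: +90 → 90 ≥ 90
Round 4 — Helix, Nomad shut down.
  Delta: +30 → 30 < 120
  Ember: +60+10 → 130 ≥ 70
Round 5 — Ember shuts down.
  Delta: +90 → 120 ≥ 120
Round 6 — Delta shuts down.
No further shutdowns.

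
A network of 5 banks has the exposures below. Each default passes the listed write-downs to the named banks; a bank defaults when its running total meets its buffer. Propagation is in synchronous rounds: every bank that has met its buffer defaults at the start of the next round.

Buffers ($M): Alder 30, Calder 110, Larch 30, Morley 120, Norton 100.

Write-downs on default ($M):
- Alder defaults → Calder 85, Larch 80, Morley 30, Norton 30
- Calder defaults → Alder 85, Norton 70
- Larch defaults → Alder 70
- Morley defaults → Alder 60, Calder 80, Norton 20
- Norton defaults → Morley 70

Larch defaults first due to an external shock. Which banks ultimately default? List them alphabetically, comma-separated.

Alder, Larch

Round 1 — Larch defaults (initial).
  Alder: +70 → 70 ≥ 30
Round 2 — Alder defaults.
  Calder: +85 → 85 < 110
  Morley: +30 → 30 < 120
  Norton: +30 → 30 < 100
No further defaults.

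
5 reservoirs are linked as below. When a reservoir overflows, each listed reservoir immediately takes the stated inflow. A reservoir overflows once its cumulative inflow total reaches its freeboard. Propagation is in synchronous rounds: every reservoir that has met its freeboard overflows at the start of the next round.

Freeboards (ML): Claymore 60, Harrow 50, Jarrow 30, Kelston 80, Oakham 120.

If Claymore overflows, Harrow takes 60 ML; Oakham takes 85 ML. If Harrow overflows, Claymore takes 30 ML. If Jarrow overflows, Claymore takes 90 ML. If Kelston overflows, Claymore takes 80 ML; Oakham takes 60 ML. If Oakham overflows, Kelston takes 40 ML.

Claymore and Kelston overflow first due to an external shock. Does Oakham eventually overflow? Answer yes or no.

yes

Round 1 — Claymore, Kelston overflow (initial).
  Harrow: +60 → 60 ≥ 50
  Oakham: +85+60 → 145 ≥ 120
Round 2 — Harrow, Oakham overflow.
No further overflows.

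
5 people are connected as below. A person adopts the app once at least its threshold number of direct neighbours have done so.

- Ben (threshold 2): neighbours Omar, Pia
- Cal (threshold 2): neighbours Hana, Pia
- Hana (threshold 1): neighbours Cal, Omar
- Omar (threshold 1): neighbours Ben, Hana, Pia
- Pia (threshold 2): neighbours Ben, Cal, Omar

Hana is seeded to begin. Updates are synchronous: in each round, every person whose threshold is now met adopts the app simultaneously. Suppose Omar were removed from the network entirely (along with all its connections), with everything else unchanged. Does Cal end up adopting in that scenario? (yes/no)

With Omar removed:
Round 1 — Hana adopts the app (initial).
Round 2 — no new adoptions; cascade stops.

no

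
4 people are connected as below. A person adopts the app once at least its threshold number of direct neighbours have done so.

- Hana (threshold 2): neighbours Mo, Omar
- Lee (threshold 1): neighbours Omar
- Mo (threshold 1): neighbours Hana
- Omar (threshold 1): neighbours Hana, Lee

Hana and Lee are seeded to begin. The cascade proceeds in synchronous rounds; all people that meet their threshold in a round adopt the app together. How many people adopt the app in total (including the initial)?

4

Round 1 — Hana, Lee adopt the app (initial).
Round 2 — checking thresholds:
  Mo: 1 of 1 neighbours ≥ 1, adopts the app.
  Omar: 2 of 2 neighbours ≥ 1, adopts the app.
Round 3 — no new adoptions; cascade stops.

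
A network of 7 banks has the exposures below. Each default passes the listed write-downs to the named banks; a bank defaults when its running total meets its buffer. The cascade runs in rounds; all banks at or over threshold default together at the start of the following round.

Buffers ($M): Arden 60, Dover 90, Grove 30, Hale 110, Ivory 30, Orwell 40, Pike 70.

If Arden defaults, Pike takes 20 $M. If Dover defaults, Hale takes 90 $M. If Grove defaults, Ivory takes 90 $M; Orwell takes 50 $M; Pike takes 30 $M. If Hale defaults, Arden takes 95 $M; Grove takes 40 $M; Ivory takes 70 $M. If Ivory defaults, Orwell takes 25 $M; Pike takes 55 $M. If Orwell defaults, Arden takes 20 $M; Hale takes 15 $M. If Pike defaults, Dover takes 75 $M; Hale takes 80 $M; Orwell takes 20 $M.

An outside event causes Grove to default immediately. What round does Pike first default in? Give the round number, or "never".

3

Round 1 — Grove defaults (initial).
  Ivory: +90 → 90 ≥ 30
  Orwell: +50 → 50 ≥ 40
  Pike: +30 → 30 < 70
Round 2 — Ivory, Orwell default.
  Arden: +20 → 20 < 60
  Hale: +15 → 15 < 110
  Pike: +55 → 85 ≥ 70
Round 3 — Pike defaults.
  Dover: +75 → 75 < 90
  Hale: +80 → 95 < 110
No further defaults.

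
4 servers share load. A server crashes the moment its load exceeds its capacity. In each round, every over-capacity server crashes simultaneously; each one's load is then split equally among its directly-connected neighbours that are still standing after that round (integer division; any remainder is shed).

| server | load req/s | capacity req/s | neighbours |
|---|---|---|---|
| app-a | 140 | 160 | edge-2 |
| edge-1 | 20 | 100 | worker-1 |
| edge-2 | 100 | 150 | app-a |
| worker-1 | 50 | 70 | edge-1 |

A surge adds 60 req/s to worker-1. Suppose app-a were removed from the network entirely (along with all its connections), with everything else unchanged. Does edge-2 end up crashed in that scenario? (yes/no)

With app-a removed:
Round 1 — worker-1 at 110 > 70. worker-1 crashes.
  worker-1 sheds 110 req/s to edge-1: 110 each.
    edge-1: 20+110 = 130 > 100
Round 2 — edge-1 crashes.
  edge-1 sheds 130 req/s: no online neighbours, lost.
No further crashes.

no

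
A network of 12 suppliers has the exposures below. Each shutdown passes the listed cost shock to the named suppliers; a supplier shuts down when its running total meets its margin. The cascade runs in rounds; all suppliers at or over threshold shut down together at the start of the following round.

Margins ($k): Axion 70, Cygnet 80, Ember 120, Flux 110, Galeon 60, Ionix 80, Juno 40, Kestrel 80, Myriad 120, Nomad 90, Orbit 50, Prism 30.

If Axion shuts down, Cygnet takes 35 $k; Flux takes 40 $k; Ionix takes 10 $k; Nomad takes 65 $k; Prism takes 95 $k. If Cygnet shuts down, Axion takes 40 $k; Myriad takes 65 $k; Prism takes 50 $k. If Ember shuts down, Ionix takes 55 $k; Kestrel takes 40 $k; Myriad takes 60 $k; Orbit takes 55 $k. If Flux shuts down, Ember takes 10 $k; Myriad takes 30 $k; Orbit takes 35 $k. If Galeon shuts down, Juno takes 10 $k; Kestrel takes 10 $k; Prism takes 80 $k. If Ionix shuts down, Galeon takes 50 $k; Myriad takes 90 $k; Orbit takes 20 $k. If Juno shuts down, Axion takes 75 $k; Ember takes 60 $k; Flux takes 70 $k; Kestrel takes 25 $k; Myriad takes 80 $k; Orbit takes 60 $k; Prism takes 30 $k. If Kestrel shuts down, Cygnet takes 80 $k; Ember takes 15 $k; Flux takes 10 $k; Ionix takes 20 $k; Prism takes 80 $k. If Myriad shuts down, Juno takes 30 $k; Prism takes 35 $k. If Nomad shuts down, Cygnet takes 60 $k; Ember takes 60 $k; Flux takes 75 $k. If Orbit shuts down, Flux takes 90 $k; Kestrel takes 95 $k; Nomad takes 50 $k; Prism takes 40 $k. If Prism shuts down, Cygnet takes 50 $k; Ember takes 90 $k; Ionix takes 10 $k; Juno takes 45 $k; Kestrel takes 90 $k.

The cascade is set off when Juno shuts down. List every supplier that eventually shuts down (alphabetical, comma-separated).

Axion, Cygnet, Ember, Flux, Ionix, Juno, Kestrel, Myriad, Nomad, Orbit, Prism

Round 1 — Juno shuts down (initial).
  Axion: +75 → 75 ≥ 70
  Ember: +60 → 60 < 120
  Flux: +70 → 70 < 110
  Kestrel: +25 → 25 < 80
  Myriad: +80 → 80 < 120
  Orbit: +60 → 60 ≥ 50
  Prism: +30 → 30 ≥ 30
Round 2 — Axion, Orbit, Prism shut down.
  Cygnet: +35+50 → 85 ≥ 80
  Ember: +90 → 150 ≥ 120
  Flux: +40+90 → 200 ≥ 110
  Ionix: +10+10 → 20 < 80
  Kestrel: +95+90 → 210 ≥ 80
  Nomad: +65+50 → 115 ≥ 90
Round 3 — Cygnet, Ember, Flux, Kestrel, Nomad shut down.
  Ionix: +55+20 → 95 ≥ 80
  Myriad: +65+60+30 → 235 ≥ 120
Round 4 — Ionix, Myriad shut down.
  Galeon: +50 → 50 < 60
No further shutdowns.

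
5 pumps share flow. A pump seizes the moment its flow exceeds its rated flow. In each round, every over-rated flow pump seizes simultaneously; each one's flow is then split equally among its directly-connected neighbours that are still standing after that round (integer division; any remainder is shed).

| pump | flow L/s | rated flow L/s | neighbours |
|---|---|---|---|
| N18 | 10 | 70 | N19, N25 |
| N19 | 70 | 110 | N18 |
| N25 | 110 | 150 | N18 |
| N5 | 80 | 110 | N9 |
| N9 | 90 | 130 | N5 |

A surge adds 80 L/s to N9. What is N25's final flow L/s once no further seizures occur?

Round 1 — N9 at 170 > 130. N9 seizes.
  N9 sheds 170 L/s to N5: 170 each.
    N5: 80+170 = 250 > 110
Round 2 — N5 seizes.
  N5 sheds 250 L/s: no online neighbours, lost.
No further seizures.

110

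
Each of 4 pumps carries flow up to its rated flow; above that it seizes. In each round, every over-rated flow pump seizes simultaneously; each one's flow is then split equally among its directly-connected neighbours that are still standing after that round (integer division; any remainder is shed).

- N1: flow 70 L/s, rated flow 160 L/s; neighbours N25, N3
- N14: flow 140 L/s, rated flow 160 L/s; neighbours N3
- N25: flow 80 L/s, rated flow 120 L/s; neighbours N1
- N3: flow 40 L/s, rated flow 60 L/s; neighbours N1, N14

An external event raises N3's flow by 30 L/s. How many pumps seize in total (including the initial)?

Round 1 — N3 at 70 > 60. N3 seizes.
  N3 sheds 70 L/s to N1, N14: 35 each.
    N1: 70+35 = 105 ≤ 160
    N14: 140+35 = 175 > 160
Round 2 — N14 seizes.
  N14 sheds 175 L/s: no online neighbours, lost.
No further seizures.

2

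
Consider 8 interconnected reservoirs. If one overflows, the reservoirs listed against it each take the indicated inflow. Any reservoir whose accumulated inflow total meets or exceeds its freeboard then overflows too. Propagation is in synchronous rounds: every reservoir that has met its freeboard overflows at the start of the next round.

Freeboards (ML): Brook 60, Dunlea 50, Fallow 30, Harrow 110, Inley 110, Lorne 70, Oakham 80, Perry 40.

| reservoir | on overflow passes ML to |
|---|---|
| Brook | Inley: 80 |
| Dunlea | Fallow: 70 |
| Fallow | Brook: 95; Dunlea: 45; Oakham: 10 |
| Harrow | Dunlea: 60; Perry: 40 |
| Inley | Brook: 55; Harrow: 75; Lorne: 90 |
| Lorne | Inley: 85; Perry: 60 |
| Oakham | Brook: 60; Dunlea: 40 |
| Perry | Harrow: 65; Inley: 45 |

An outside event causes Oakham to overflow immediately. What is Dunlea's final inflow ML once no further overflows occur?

Round 1 — Oakham overflows (initial).
  Brook: +60 → 60 ≥ 60
  Dunlea: +40 → 40 < 50
Round 2 — Brook overflows.
  Inley: +80 → 80 < 110
No further overflows.

40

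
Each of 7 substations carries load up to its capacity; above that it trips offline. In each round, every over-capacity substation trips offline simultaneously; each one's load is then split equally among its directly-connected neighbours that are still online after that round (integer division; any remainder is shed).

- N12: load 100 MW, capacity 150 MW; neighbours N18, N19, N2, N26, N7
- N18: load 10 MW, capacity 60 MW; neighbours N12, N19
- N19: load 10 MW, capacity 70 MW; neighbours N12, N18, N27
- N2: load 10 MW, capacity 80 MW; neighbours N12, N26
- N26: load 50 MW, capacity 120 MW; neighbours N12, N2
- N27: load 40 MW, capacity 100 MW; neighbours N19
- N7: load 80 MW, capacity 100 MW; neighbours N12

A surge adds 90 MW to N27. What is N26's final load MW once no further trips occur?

106

Round 1 — N27 at 130 > 100. N27 trips offline.
  N27 sheds 130 MW to N19: 130 each.
    N19: 10+130 = 140 > 70
Round 2 — N19 trips offline.
  N19 sheds 140 MW to N12, N18: 70 each.
    N12: 100+70 = 170 > 150
    N18: 10+70 = 80 > 60
Round 3 — N12, N18 trip offline.
  N12 sheds 170 MW to N2, N26, N7: 56 each (2 lost).
    N2: 10+56 = 66 ≤ 80
    N26: 50+56 = 106 ≤ 120
    N7: 80+56 = 136 > 100
  N18 sheds 80 MW: no online neighbours, lost.
Round 4 — N7 trips offline.
  N7 sheds 136 MW: no online neighbours, lost.
No further trips.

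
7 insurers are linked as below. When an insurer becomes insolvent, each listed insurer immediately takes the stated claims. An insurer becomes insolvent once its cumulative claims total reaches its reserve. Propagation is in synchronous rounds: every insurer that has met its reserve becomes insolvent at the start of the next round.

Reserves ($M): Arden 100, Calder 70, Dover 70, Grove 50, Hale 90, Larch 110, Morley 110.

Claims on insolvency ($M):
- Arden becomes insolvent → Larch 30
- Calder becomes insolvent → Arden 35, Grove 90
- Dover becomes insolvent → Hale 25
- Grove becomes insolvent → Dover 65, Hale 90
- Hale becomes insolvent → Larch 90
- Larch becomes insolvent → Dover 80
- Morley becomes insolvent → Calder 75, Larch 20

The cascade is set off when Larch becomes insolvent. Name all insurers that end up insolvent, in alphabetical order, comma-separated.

Round 1 — Larch becomes insolvent (initial).
  Dover: +80 → 80 ≥ 70
Round 2 — Dover becomes insolvent.
  Hale: +25 → 25 < 90
No further insolvencies.

Dover, Larch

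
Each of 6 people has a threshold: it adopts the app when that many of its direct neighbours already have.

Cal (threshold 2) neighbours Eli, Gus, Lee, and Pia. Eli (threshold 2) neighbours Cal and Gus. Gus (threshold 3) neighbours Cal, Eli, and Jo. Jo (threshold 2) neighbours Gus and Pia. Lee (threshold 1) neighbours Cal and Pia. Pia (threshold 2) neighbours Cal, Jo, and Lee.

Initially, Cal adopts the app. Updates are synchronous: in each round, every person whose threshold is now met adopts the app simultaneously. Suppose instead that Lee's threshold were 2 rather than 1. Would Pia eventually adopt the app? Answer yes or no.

no

With Lee's threshold at 2:
Round 1 — Cal adopts the app (initial).
Round 2 — no new adoptions; cascade stops.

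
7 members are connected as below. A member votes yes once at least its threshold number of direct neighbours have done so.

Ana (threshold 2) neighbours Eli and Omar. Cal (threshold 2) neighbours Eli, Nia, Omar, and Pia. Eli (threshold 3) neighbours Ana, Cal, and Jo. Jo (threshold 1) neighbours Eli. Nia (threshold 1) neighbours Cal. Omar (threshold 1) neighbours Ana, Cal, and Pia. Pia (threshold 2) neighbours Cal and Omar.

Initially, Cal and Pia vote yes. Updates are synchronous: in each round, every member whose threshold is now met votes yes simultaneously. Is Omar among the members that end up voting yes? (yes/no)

Round 1 — Cal, Pia vote yes (initial).
Round 2 — checking thresholds:
  Eli: 1 of 3 neighbours < 3, holds.
  Nia: 1 of 1 neighbours ≥ 1, votes yes.
  Omar: 2 of 3 neighbours ≥ 1, votes yes.
Round 3 — no new yes votes; cascade stops.

yes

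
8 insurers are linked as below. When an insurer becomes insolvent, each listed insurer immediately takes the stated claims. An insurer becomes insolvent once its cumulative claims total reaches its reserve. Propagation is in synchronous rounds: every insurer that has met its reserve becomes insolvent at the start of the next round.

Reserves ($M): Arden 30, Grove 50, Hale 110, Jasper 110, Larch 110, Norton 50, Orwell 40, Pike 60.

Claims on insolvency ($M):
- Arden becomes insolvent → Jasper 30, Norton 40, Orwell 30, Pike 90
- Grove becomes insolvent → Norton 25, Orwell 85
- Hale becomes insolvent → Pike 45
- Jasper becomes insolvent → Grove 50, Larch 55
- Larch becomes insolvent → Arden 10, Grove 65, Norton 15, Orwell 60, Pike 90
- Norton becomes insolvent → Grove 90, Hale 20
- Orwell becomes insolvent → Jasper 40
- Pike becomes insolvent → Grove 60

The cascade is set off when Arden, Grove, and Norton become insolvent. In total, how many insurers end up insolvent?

5

Round 1 — Arden, Grove, Norton become insolvent (initial).
  Hale: +20 → 20 < 110
  Jasper: +30 → 30 < 110
  Orwell: +30+85 → 115 ≥ 40
  Pike: +90 → 90 ≥ 60
Round 2 — Orwell, Pike become insolvent.
  Jasper: +40 → 70 < 110
No further insolvencies.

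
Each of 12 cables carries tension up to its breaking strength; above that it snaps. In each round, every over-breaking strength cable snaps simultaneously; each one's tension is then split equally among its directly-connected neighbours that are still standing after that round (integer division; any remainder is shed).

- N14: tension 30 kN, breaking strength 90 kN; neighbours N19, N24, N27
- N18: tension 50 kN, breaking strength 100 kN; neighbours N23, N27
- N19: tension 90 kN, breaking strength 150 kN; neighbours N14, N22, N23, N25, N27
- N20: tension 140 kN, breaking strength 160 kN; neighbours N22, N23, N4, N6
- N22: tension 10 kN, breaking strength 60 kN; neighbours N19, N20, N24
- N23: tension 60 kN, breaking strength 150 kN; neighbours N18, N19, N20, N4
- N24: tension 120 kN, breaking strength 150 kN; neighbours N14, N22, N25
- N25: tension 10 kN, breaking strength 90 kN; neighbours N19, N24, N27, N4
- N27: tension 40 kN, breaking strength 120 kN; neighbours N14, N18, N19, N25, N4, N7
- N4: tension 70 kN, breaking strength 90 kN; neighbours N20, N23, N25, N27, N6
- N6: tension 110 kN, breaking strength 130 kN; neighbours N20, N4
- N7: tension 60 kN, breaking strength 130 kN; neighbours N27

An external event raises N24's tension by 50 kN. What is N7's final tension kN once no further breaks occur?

Round 1 — N24 at 170 > 150. N24 snaps.
  N24 sheds 170 kN to N14, N22, N25: 56 each (2 lost).
    N14: 30+56 = 86 ≤ 90
    N22: 10+56 = 66 > 60
    N25: 10+56 = 66 ≤ 90
Round 2 — N22 snaps.
  N22 sheds 66 kN to N19, N20: 33 each.
    N19: 90+33 = 123 ≤ 150
    N20: 140+33 = 173 > 160
Round 3 — N20 snaps.
  N20 sheds 173 kN to N23, N4, N6: 57 each (2 lost).
    N23: 60+57 = 117 ≤ 150
    N4: 70+57 = 127 > 90
    N6: 110+57 = 167 > 130
Round 4 — N4, N6 snap.
  N4 sheds 127 kN to N23, N25, N27: 42 each (1 lost).
    N23: 117+42 = 159 > 150
    N25: 66+42 = 108 > 90
    N27: 40+42 = 82 ≤ 120
  N6 sheds 167 kN: no online neighbours, lost.
Round 5 — N23, N25 snap.
  N23 sheds 159 kN to N18, N19: 79 each (1 lost).
    N18: 50+79 = 129 > 100
    N19: 123+79 = 202 > 150
  N25 sheds 108 kN to N19, N27: 54 each.
    N19: 202+54 = 256 > 150
    N27: 82+54 = 136 > 120
Round 6 — N18, N19, N27 snap.
  N18 sheds 129 kN: no online neighbours, lost.
  N19 sheds 256 kN to N14: 256 each.
    N14: 86+256 = 342 > 90
  N27 sheds 136 kN to N14, N7: 68 each.
    N14: 342+68 = 410 > 90
    N7: 60+68 = 128 ≤ 130
Round 7 — N14 snaps.
  N14 sheds 410 kN: no online neighbours, lost.
No further breaks.

128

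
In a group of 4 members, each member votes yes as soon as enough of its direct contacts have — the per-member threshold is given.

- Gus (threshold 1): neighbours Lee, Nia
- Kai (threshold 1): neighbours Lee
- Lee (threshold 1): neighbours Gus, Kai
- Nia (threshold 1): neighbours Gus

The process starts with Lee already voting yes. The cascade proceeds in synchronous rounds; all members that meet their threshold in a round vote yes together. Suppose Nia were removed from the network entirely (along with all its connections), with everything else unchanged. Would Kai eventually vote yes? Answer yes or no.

yes

With Nia removed:
Round 1 — Lee votes yes (initial).
Round 2 — checking thresholds:
  Gus: 1 of 1 neighbours ≥ 1, votes yes.
  Kai: 1 of 1 neighbours ≥ 1, votes yes.
Round 3 — no new yes votes; cascade stops.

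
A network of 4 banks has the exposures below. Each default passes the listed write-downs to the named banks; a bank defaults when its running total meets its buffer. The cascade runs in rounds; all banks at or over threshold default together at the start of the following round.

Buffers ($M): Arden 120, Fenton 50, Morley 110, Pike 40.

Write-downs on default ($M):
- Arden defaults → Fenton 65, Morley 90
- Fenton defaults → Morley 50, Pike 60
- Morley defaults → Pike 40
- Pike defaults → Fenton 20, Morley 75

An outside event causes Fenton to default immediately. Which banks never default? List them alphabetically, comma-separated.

Round 1 — Fenton defaults (initial).
  Morley: +50 → 50 < 110
  Pike: +60 → 60 ≥ 40
Round 2 — Pike defaults.
  Morley: +75 → 125 ≥ 110
Round 3 — Morley defaults.
No further defaults.

Arden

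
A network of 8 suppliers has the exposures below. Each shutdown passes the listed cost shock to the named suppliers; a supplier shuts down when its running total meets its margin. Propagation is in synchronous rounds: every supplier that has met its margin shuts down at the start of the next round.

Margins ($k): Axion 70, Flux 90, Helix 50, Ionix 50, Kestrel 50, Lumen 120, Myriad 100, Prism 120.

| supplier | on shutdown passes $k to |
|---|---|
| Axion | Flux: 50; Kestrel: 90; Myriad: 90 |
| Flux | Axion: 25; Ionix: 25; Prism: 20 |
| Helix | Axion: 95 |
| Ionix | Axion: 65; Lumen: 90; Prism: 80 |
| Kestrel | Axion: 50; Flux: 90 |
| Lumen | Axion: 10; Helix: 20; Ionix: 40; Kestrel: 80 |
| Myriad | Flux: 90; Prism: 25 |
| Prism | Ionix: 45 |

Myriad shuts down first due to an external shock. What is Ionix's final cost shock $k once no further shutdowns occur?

Round 1 — Myriad shuts down (initial).
  Flux: +90 → 90 ≥ 90
  Prism: +25 → 25 < 120
Round 2 — Flux shuts down.
  Axion: +25 → 25 < 70
  Ionix: +25 → 25 < 50
  Prism: +20 → 45 < 120
No further shutdowns.

25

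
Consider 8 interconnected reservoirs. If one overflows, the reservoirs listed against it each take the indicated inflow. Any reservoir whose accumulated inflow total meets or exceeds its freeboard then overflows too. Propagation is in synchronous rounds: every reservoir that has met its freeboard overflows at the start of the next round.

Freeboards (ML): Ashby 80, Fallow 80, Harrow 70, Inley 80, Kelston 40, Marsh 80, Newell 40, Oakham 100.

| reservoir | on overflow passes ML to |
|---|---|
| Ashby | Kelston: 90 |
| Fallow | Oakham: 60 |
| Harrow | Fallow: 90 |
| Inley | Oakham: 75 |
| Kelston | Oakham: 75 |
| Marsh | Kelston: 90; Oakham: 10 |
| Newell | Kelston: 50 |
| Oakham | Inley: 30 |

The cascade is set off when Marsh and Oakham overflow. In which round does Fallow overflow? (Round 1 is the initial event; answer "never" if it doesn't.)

Round 1 — Marsh, Oakham overflow (initial).
  Inley: +30 → 30 < 80
  Kelston: +90 → 90 ≥ 40
Round 2 — Kelston overflows.
No further overflows.

never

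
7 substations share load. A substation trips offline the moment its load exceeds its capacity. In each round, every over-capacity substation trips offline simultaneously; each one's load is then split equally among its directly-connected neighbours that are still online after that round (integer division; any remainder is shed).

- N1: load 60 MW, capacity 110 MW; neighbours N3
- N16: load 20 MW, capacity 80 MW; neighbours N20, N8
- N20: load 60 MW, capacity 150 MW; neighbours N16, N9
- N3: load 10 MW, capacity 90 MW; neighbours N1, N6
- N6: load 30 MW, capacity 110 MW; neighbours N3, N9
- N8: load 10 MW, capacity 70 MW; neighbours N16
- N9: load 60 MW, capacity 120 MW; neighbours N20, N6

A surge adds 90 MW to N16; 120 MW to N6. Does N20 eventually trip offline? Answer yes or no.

yes

Round 1 — N16 at 110 > 80; N6 at 150 > 110. N16, N6 trip offline.
  N16 sheds 110 MW to N20, N8: 55 each.
    N20: 60+55 = 115 ≤ 150
    N8: 10+55 = 65 ≤ 70
  N6 sheds 150 MW to N3, N9: 75 each.
    N3: 10+75 = 85 ≤ 90
    N9: 60+75 = 135 > 120
Round 2 — N9 trips offline.
  N9 sheds 135 MW to N20: 135 each.
    N20: 115+135 = 250 > 150
Round 3 — N20 trips offline.
  N20 sheds 250 MW: no online neighbours, lost.
No further trips.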